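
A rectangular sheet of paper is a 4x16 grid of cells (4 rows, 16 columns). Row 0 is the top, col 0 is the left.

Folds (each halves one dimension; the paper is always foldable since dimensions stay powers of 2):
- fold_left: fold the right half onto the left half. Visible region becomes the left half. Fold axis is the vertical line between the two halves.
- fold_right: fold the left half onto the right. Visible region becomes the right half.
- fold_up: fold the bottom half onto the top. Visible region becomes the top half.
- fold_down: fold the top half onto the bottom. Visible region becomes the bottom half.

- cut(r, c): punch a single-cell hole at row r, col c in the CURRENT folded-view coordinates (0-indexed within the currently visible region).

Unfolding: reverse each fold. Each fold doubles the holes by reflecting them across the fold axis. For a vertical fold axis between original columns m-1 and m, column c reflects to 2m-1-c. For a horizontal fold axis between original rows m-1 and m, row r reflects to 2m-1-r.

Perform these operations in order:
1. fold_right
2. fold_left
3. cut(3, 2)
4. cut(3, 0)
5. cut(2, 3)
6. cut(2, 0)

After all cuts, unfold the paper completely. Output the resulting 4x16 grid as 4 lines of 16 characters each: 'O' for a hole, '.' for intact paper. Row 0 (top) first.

Op 1 fold_right: fold axis v@8; visible region now rows[0,4) x cols[8,16) = 4x8
Op 2 fold_left: fold axis v@12; visible region now rows[0,4) x cols[8,12) = 4x4
Op 3 cut(3, 2): punch at orig (3,10); cuts so far [(3, 10)]; region rows[0,4) x cols[8,12) = 4x4
Op 4 cut(3, 0): punch at orig (3,8); cuts so far [(3, 8), (3, 10)]; region rows[0,4) x cols[8,12) = 4x4
Op 5 cut(2, 3): punch at orig (2,11); cuts so far [(2, 11), (3, 8), (3, 10)]; region rows[0,4) x cols[8,12) = 4x4
Op 6 cut(2, 0): punch at orig (2,8); cuts so far [(2, 8), (2, 11), (3, 8), (3, 10)]; region rows[0,4) x cols[8,12) = 4x4
Unfold 1 (reflect across v@12): 8 holes -> [(2, 8), (2, 11), (2, 12), (2, 15), (3, 8), (3, 10), (3, 13), (3, 15)]
Unfold 2 (reflect across v@8): 16 holes -> [(2, 0), (2, 3), (2, 4), (2, 7), (2, 8), (2, 11), (2, 12), (2, 15), (3, 0), (3, 2), (3, 5), (3, 7), (3, 8), (3, 10), (3, 13), (3, 15)]

Answer: ................
................
O..OO..OO..OO..O
O.O..O.OO.O..O.O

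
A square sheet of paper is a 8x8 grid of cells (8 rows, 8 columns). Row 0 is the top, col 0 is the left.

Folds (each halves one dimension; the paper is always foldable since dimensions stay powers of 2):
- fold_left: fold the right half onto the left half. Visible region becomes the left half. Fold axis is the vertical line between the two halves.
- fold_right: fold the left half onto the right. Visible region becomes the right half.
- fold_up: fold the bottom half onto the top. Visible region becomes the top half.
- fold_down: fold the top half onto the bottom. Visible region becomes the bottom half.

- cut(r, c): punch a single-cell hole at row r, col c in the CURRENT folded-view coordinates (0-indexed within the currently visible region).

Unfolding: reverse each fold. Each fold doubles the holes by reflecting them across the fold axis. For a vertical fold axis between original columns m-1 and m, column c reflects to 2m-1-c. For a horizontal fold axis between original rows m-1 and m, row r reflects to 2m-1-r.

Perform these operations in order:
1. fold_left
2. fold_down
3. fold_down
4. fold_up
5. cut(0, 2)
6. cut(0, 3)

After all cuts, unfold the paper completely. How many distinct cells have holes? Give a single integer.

Op 1 fold_left: fold axis v@4; visible region now rows[0,8) x cols[0,4) = 8x4
Op 2 fold_down: fold axis h@4; visible region now rows[4,8) x cols[0,4) = 4x4
Op 3 fold_down: fold axis h@6; visible region now rows[6,8) x cols[0,4) = 2x4
Op 4 fold_up: fold axis h@7; visible region now rows[6,7) x cols[0,4) = 1x4
Op 5 cut(0, 2): punch at orig (6,2); cuts so far [(6, 2)]; region rows[6,7) x cols[0,4) = 1x4
Op 6 cut(0, 3): punch at orig (6,3); cuts so far [(6, 2), (6, 3)]; region rows[6,7) x cols[0,4) = 1x4
Unfold 1 (reflect across h@7): 4 holes -> [(6, 2), (6, 3), (7, 2), (7, 3)]
Unfold 2 (reflect across h@6): 8 holes -> [(4, 2), (4, 3), (5, 2), (5, 3), (6, 2), (6, 3), (7, 2), (7, 3)]
Unfold 3 (reflect across h@4): 16 holes -> [(0, 2), (0, 3), (1, 2), (1, 3), (2, 2), (2, 3), (3, 2), (3, 3), (4, 2), (4, 3), (5, 2), (5, 3), (6, 2), (6, 3), (7, 2), (7, 3)]
Unfold 4 (reflect across v@4): 32 holes -> [(0, 2), (0, 3), (0, 4), (0, 5), (1, 2), (1, 3), (1, 4), (1, 5), (2, 2), (2, 3), (2, 4), (2, 5), (3, 2), (3, 3), (3, 4), (3, 5), (4, 2), (4, 3), (4, 4), (4, 5), (5, 2), (5, 3), (5, 4), (5, 5), (6, 2), (6, 3), (6, 4), (6, 5), (7, 2), (7, 3), (7, 4), (7, 5)]

Answer: 32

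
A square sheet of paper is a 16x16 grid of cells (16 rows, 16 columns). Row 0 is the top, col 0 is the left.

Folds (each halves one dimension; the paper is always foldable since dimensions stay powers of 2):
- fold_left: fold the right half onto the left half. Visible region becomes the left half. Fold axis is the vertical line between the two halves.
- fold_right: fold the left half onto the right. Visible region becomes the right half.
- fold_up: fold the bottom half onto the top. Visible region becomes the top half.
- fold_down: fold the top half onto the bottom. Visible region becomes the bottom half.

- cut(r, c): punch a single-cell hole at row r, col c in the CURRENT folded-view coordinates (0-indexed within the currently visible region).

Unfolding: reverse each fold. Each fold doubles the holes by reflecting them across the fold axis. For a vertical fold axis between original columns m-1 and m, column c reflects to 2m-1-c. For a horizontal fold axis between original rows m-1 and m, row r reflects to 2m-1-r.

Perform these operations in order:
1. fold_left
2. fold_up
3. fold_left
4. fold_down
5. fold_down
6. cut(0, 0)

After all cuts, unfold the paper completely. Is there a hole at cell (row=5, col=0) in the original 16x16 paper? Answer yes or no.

Answer: yes

Derivation:
Op 1 fold_left: fold axis v@8; visible region now rows[0,16) x cols[0,8) = 16x8
Op 2 fold_up: fold axis h@8; visible region now rows[0,8) x cols[0,8) = 8x8
Op 3 fold_left: fold axis v@4; visible region now rows[0,8) x cols[0,4) = 8x4
Op 4 fold_down: fold axis h@4; visible region now rows[4,8) x cols[0,4) = 4x4
Op 5 fold_down: fold axis h@6; visible region now rows[6,8) x cols[0,4) = 2x4
Op 6 cut(0, 0): punch at orig (6,0); cuts so far [(6, 0)]; region rows[6,8) x cols[0,4) = 2x4
Unfold 1 (reflect across h@6): 2 holes -> [(5, 0), (6, 0)]
Unfold 2 (reflect across h@4): 4 holes -> [(1, 0), (2, 0), (5, 0), (6, 0)]
Unfold 3 (reflect across v@4): 8 holes -> [(1, 0), (1, 7), (2, 0), (2, 7), (5, 0), (5, 7), (6, 0), (6, 7)]
Unfold 4 (reflect across h@8): 16 holes -> [(1, 0), (1, 7), (2, 0), (2, 7), (5, 0), (5, 7), (6, 0), (6, 7), (9, 0), (9, 7), (10, 0), (10, 7), (13, 0), (13, 7), (14, 0), (14, 7)]
Unfold 5 (reflect across v@8): 32 holes -> [(1, 0), (1, 7), (1, 8), (1, 15), (2, 0), (2, 7), (2, 8), (2, 15), (5, 0), (5, 7), (5, 8), (5, 15), (6, 0), (6, 7), (6, 8), (6, 15), (9, 0), (9, 7), (9, 8), (9, 15), (10, 0), (10, 7), (10, 8), (10, 15), (13, 0), (13, 7), (13, 8), (13, 15), (14, 0), (14, 7), (14, 8), (14, 15)]
Holes: [(1, 0), (1, 7), (1, 8), (1, 15), (2, 0), (2, 7), (2, 8), (2, 15), (5, 0), (5, 7), (5, 8), (5, 15), (6, 0), (6, 7), (6, 8), (6, 15), (9, 0), (9, 7), (9, 8), (9, 15), (10, 0), (10, 7), (10, 8), (10, 15), (13, 0), (13, 7), (13, 8), (13, 15), (14, 0), (14, 7), (14, 8), (14, 15)]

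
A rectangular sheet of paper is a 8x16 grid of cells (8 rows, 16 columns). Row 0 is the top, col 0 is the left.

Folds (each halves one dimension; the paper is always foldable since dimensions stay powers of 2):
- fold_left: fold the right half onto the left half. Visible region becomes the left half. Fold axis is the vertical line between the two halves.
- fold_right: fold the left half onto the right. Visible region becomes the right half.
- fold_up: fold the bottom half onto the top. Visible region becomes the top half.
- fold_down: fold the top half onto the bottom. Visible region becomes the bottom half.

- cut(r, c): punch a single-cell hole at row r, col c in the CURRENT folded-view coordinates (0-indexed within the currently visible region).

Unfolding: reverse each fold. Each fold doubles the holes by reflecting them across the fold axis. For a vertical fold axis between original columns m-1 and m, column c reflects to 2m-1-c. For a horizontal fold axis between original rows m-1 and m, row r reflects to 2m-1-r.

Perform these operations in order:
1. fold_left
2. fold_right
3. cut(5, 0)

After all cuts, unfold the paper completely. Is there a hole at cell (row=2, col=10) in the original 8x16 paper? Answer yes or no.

Answer: no

Derivation:
Op 1 fold_left: fold axis v@8; visible region now rows[0,8) x cols[0,8) = 8x8
Op 2 fold_right: fold axis v@4; visible region now rows[0,8) x cols[4,8) = 8x4
Op 3 cut(5, 0): punch at orig (5,4); cuts so far [(5, 4)]; region rows[0,8) x cols[4,8) = 8x4
Unfold 1 (reflect across v@4): 2 holes -> [(5, 3), (5, 4)]
Unfold 2 (reflect across v@8): 4 holes -> [(5, 3), (5, 4), (5, 11), (5, 12)]
Holes: [(5, 3), (5, 4), (5, 11), (5, 12)]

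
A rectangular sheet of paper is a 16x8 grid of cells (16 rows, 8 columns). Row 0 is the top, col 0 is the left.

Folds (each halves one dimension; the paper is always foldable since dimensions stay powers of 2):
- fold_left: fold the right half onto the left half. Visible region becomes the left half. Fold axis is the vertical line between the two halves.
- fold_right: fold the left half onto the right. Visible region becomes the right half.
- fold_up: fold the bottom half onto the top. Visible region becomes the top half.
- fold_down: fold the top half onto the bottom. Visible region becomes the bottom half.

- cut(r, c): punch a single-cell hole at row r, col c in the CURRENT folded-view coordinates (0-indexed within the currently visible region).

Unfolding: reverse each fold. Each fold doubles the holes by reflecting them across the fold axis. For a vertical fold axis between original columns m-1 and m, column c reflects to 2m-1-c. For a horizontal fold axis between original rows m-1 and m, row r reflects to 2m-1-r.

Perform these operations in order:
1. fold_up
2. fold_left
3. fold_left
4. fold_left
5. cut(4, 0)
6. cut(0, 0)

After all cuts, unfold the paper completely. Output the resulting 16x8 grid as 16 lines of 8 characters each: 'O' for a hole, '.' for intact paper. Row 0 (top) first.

Op 1 fold_up: fold axis h@8; visible region now rows[0,8) x cols[0,8) = 8x8
Op 2 fold_left: fold axis v@4; visible region now rows[0,8) x cols[0,4) = 8x4
Op 3 fold_left: fold axis v@2; visible region now rows[0,8) x cols[0,2) = 8x2
Op 4 fold_left: fold axis v@1; visible region now rows[0,8) x cols[0,1) = 8x1
Op 5 cut(4, 0): punch at orig (4,0); cuts so far [(4, 0)]; region rows[0,8) x cols[0,1) = 8x1
Op 6 cut(0, 0): punch at orig (0,0); cuts so far [(0, 0), (4, 0)]; region rows[0,8) x cols[0,1) = 8x1
Unfold 1 (reflect across v@1): 4 holes -> [(0, 0), (0, 1), (4, 0), (4, 1)]
Unfold 2 (reflect across v@2): 8 holes -> [(0, 0), (0, 1), (0, 2), (0, 3), (4, 0), (4, 1), (4, 2), (4, 3)]
Unfold 3 (reflect across v@4): 16 holes -> [(0, 0), (0, 1), (0, 2), (0, 3), (0, 4), (0, 5), (0, 6), (0, 7), (4, 0), (4, 1), (4, 2), (4, 3), (4, 4), (4, 5), (4, 6), (4, 7)]
Unfold 4 (reflect across h@8): 32 holes -> [(0, 0), (0, 1), (0, 2), (0, 3), (0, 4), (0, 5), (0, 6), (0, 7), (4, 0), (4, 1), (4, 2), (4, 3), (4, 4), (4, 5), (4, 6), (4, 7), (11, 0), (11, 1), (11, 2), (11, 3), (11, 4), (11, 5), (11, 6), (11, 7), (15, 0), (15, 1), (15, 2), (15, 3), (15, 4), (15, 5), (15, 6), (15, 7)]

Answer: OOOOOOOO
........
........
........
OOOOOOOO
........
........
........
........
........
........
OOOOOOOO
........
........
........
OOOOOOOO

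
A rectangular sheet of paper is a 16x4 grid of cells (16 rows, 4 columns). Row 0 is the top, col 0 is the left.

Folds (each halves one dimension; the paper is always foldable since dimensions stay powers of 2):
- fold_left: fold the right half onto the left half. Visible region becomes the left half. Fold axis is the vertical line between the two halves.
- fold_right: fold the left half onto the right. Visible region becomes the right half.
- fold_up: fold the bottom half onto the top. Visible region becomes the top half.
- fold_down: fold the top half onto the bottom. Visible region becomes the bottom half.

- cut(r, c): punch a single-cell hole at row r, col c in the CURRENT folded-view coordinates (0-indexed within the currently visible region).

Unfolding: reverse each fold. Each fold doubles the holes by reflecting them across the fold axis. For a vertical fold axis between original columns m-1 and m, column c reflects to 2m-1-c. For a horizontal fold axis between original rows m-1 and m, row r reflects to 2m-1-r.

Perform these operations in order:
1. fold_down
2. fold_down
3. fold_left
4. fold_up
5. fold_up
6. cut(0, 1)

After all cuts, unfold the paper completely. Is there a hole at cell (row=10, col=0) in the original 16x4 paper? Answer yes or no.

Op 1 fold_down: fold axis h@8; visible region now rows[8,16) x cols[0,4) = 8x4
Op 2 fold_down: fold axis h@12; visible region now rows[12,16) x cols[0,4) = 4x4
Op 3 fold_left: fold axis v@2; visible region now rows[12,16) x cols[0,2) = 4x2
Op 4 fold_up: fold axis h@14; visible region now rows[12,14) x cols[0,2) = 2x2
Op 5 fold_up: fold axis h@13; visible region now rows[12,13) x cols[0,2) = 1x2
Op 6 cut(0, 1): punch at orig (12,1); cuts so far [(12, 1)]; region rows[12,13) x cols[0,2) = 1x2
Unfold 1 (reflect across h@13): 2 holes -> [(12, 1), (13, 1)]
Unfold 2 (reflect across h@14): 4 holes -> [(12, 1), (13, 1), (14, 1), (15, 1)]
Unfold 3 (reflect across v@2): 8 holes -> [(12, 1), (12, 2), (13, 1), (13, 2), (14, 1), (14, 2), (15, 1), (15, 2)]
Unfold 4 (reflect across h@12): 16 holes -> [(8, 1), (8, 2), (9, 1), (9, 2), (10, 1), (10, 2), (11, 1), (11, 2), (12, 1), (12, 2), (13, 1), (13, 2), (14, 1), (14, 2), (15, 1), (15, 2)]
Unfold 5 (reflect across h@8): 32 holes -> [(0, 1), (0, 2), (1, 1), (1, 2), (2, 1), (2, 2), (3, 1), (3, 2), (4, 1), (4, 2), (5, 1), (5, 2), (6, 1), (6, 2), (7, 1), (7, 2), (8, 1), (8, 2), (9, 1), (9, 2), (10, 1), (10, 2), (11, 1), (11, 2), (12, 1), (12, 2), (13, 1), (13, 2), (14, 1), (14, 2), (15, 1), (15, 2)]
Holes: [(0, 1), (0, 2), (1, 1), (1, 2), (2, 1), (2, 2), (3, 1), (3, 2), (4, 1), (4, 2), (5, 1), (5, 2), (6, 1), (6, 2), (7, 1), (7, 2), (8, 1), (8, 2), (9, 1), (9, 2), (10, 1), (10, 2), (11, 1), (11, 2), (12, 1), (12, 2), (13, 1), (13, 2), (14, 1), (14, 2), (15, 1), (15, 2)]

Answer: no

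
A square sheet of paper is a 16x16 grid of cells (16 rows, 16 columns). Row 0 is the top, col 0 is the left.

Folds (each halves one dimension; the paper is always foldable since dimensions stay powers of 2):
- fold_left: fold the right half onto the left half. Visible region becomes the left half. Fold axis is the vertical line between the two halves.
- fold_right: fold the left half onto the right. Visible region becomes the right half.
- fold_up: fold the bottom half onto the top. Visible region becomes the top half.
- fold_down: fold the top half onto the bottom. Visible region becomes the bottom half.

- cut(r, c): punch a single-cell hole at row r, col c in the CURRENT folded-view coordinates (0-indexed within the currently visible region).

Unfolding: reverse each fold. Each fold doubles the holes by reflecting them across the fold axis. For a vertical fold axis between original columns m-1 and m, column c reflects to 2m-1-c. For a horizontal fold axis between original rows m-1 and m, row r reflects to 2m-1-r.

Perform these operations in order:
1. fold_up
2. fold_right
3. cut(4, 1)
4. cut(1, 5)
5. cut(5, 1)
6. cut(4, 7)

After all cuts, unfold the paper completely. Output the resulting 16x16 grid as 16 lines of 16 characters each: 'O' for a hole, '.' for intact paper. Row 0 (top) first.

Op 1 fold_up: fold axis h@8; visible region now rows[0,8) x cols[0,16) = 8x16
Op 2 fold_right: fold axis v@8; visible region now rows[0,8) x cols[8,16) = 8x8
Op 3 cut(4, 1): punch at orig (4,9); cuts so far [(4, 9)]; region rows[0,8) x cols[8,16) = 8x8
Op 4 cut(1, 5): punch at orig (1,13); cuts so far [(1, 13), (4, 9)]; region rows[0,8) x cols[8,16) = 8x8
Op 5 cut(5, 1): punch at orig (5,9); cuts so far [(1, 13), (4, 9), (5, 9)]; region rows[0,8) x cols[8,16) = 8x8
Op 6 cut(4, 7): punch at orig (4,15); cuts so far [(1, 13), (4, 9), (4, 15), (5, 9)]; region rows[0,8) x cols[8,16) = 8x8
Unfold 1 (reflect across v@8): 8 holes -> [(1, 2), (1, 13), (4, 0), (4, 6), (4, 9), (4, 15), (5, 6), (5, 9)]
Unfold 2 (reflect across h@8): 16 holes -> [(1, 2), (1, 13), (4, 0), (4, 6), (4, 9), (4, 15), (5, 6), (5, 9), (10, 6), (10, 9), (11, 0), (11, 6), (11, 9), (11, 15), (14, 2), (14, 13)]

Answer: ................
..O..........O..
................
................
O.....O..O.....O
......O..O......
................
................
................
................
......O..O......
O.....O..O.....O
................
................
..O..........O..
................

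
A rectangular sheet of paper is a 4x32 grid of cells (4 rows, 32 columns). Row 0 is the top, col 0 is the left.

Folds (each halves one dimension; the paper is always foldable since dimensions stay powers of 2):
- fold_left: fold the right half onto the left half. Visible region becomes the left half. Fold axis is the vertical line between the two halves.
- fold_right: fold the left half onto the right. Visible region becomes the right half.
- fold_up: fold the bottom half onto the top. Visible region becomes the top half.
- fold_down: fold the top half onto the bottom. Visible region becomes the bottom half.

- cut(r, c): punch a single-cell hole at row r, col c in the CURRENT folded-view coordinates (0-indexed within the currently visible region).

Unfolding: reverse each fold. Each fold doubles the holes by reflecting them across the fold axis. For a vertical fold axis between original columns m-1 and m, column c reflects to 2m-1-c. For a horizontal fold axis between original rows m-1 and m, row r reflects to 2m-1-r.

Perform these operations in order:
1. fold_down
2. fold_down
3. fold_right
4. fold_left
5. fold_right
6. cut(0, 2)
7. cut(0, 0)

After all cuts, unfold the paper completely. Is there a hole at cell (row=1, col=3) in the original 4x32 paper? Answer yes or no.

Answer: yes

Derivation:
Op 1 fold_down: fold axis h@2; visible region now rows[2,4) x cols[0,32) = 2x32
Op 2 fold_down: fold axis h@3; visible region now rows[3,4) x cols[0,32) = 1x32
Op 3 fold_right: fold axis v@16; visible region now rows[3,4) x cols[16,32) = 1x16
Op 4 fold_left: fold axis v@24; visible region now rows[3,4) x cols[16,24) = 1x8
Op 5 fold_right: fold axis v@20; visible region now rows[3,4) x cols[20,24) = 1x4
Op 6 cut(0, 2): punch at orig (3,22); cuts so far [(3, 22)]; region rows[3,4) x cols[20,24) = 1x4
Op 7 cut(0, 0): punch at orig (3,20); cuts so far [(3, 20), (3, 22)]; region rows[3,4) x cols[20,24) = 1x4
Unfold 1 (reflect across v@20): 4 holes -> [(3, 17), (3, 19), (3, 20), (3, 22)]
Unfold 2 (reflect across v@24): 8 holes -> [(3, 17), (3, 19), (3, 20), (3, 22), (3, 25), (3, 27), (3, 28), (3, 30)]
Unfold 3 (reflect across v@16): 16 holes -> [(3, 1), (3, 3), (3, 4), (3, 6), (3, 9), (3, 11), (3, 12), (3, 14), (3, 17), (3, 19), (3, 20), (3, 22), (3, 25), (3, 27), (3, 28), (3, 30)]
Unfold 4 (reflect across h@3): 32 holes -> [(2, 1), (2, 3), (2, 4), (2, 6), (2, 9), (2, 11), (2, 12), (2, 14), (2, 17), (2, 19), (2, 20), (2, 22), (2, 25), (2, 27), (2, 28), (2, 30), (3, 1), (3, 3), (3, 4), (3, 6), (3, 9), (3, 11), (3, 12), (3, 14), (3, 17), (3, 19), (3, 20), (3, 22), (3, 25), (3, 27), (3, 28), (3, 30)]
Unfold 5 (reflect across h@2): 64 holes -> [(0, 1), (0, 3), (0, 4), (0, 6), (0, 9), (0, 11), (0, 12), (0, 14), (0, 17), (0, 19), (0, 20), (0, 22), (0, 25), (0, 27), (0, 28), (0, 30), (1, 1), (1, 3), (1, 4), (1, 6), (1, 9), (1, 11), (1, 12), (1, 14), (1, 17), (1, 19), (1, 20), (1, 22), (1, 25), (1, 27), (1, 28), (1, 30), (2, 1), (2, 3), (2, 4), (2, 6), (2, 9), (2, 11), (2, 12), (2, 14), (2, 17), (2, 19), (2, 20), (2, 22), (2, 25), (2, 27), (2, 28), (2, 30), (3, 1), (3, 3), (3, 4), (3, 6), (3, 9), (3, 11), (3, 12), (3, 14), (3, 17), (3, 19), (3, 20), (3, 22), (3, 25), (3, 27), (3, 28), (3, 30)]
Holes: [(0, 1), (0, 3), (0, 4), (0, 6), (0, 9), (0, 11), (0, 12), (0, 14), (0, 17), (0, 19), (0, 20), (0, 22), (0, 25), (0, 27), (0, 28), (0, 30), (1, 1), (1, 3), (1, 4), (1, 6), (1, 9), (1, 11), (1, 12), (1, 14), (1, 17), (1, 19), (1, 20), (1, 22), (1, 25), (1, 27), (1, 28), (1, 30), (2, 1), (2, 3), (2, 4), (2, 6), (2, 9), (2, 11), (2, 12), (2, 14), (2, 17), (2, 19), (2, 20), (2, 22), (2, 25), (2, 27), (2, 28), (2, 30), (3, 1), (3, 3), (3, 4), (3, 6), (3, 9), (3, 11), (3, 12), (3, 14), (3, 17), (3, 19), (3, 20), (3, 22), (3, 25), (3, 27), (3, 28), (3, 30)]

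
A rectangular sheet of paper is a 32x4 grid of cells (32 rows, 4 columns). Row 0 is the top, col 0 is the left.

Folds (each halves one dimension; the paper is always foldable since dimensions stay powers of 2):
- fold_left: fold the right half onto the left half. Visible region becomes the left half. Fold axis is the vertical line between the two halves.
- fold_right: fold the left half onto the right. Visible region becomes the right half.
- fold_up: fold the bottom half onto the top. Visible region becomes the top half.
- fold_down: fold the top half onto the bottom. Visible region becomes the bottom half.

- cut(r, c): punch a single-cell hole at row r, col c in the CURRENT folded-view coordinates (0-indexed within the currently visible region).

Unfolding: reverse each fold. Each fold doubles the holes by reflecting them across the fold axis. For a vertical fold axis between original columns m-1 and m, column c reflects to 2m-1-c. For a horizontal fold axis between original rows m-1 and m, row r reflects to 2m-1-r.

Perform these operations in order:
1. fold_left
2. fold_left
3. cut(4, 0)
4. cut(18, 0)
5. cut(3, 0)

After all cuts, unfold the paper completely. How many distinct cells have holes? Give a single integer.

Op 1 fold_left: fold axis v@2; visible region now rows[0,32) x cols[0,2) = 32x2
Op 2 fold_left: fold axis v@1; visible region now rows[0,32) x cols[0,1) = 32x1
Op 3 cut(4, 0): punch at orig (4,0); cuts so far [(4, 0)]; region rows[0,32) x cols[0,1) = 32x1
Op 4 cut(18, 0): punch at orig (18,0); cuts so far [(4, 0), (18, 0)]; region rows[0,32) x cols[0,1) = 32x1
Op 5 cut(3, 0): punch at orig (3,0); cuts so far [(3, 0), (4, 0), (18, 0)]; region rows[0,32) x cols[0,1) = 32x1
Unfold 1 (reflect across v@1): 6 holes -> [(3, 0), (3, 1), (4, 0), (4, 1), (18, 0), (18, 1)]
Unfold 2 (reflect across v@2): 12 holes -> [(3, 0), (3, 1), (3, 2), (3, 3), (4, 0), (4, 1), (4, 2), (4, 3), (18, 0), (18, 1), (18, 2), (18, 3)]

Answer: 12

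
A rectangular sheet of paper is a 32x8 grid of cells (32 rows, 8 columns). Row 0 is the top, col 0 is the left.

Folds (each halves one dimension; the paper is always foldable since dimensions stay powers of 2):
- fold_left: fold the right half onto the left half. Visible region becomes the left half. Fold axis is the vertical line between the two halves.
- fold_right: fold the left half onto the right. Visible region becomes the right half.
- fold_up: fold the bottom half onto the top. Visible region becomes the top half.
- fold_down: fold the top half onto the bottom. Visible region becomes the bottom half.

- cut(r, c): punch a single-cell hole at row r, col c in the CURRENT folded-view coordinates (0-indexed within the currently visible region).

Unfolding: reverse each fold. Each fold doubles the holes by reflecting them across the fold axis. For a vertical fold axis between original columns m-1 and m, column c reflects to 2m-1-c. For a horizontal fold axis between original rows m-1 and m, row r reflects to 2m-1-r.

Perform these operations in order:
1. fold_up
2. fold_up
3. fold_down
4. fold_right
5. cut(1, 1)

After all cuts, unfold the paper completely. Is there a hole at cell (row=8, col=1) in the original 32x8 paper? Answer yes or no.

Op 1 fold_up: fold axis h@16; visible region now rows[0,16) x cols[0,8) = 16x8
Op 2 fold_up: fold axis h@8; visible region now rows[0,8) x cols[0,8) = 8x8
Op 3 fold_down: fold axis h@4; visible region now rows[4,8) x cols[0,8) = 4x8
Op 4 fold_right: fold axis v@4; visible region now rows[4,8) x cols[4,8) = 4x4
Op 5 cut(1, 1): punch at orig (5,5); cuts so far [(5, 5)]; region rows[4,8) x cols[4,8) = 4x4
Unfold 1 (reflect across v@4): 2 holes -> [(5, 2), (5, 5)]
Unfold 2 (reflect across h@4): 4 holes -> [(2, 2), (2, 5), (5, 2), (5, 5)]
Unfold 3 (reflect across h@8): 8 holes -> [(2, 2), (2, 5), (5, 2), (5, 5), (10, 2), (10, 5), (13, 2), (13, 5)]
Unfold 4 (reflect across h@16): 16 holes -> [(2, 2), (2, 5), (5, 2), (5, 5), (10, 2), (10, 5), (13, 2), (13, 5), (18, 2), (18, 5), (21, 2), (21, 5), (26, 2), (26, 5), (29, 2), (29, 5)]
Holes: [(2, 2), (2, 5), (5, 2), (5, 5), (10, 2), (10, 5), (13, 2), (13, 5), (18, 2), (18, 5), (21, 2), (21, 5), (26, 2), (26, 5), (29, 2), (29, 5)]

Answer: no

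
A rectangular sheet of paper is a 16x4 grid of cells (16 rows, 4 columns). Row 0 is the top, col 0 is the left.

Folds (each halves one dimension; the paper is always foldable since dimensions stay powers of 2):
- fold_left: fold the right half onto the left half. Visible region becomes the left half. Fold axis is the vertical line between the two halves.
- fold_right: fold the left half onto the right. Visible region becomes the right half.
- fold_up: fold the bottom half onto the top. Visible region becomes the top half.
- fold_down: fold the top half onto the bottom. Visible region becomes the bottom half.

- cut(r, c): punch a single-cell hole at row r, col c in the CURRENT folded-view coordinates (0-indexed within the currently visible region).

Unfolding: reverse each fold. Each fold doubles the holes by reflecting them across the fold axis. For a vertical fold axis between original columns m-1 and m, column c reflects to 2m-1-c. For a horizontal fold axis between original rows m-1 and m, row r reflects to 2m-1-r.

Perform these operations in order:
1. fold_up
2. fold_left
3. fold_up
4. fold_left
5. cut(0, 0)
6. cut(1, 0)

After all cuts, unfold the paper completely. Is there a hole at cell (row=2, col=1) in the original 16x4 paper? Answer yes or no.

Op 1 fold_up: fold axis h@8; visible region now rows[0,8) x cols[0,4) = 8x4
Op 2 fold_left: fold axis v@2; visible region now rows[0,8) x cols[0,2) = 8x2
Op 3 fold_up: fold axis h@4; visible region now rows[0,4) x cols[0,2) = 4x2
Op 4 fold_left: fold axis v@1; visible region now rows[0,4) x cols[0,1) = 4x1
Op 5 cut(0, 0): punch at orig (0,0); cuts so far [(0, 0)]; region rows[0,4) x cols[0,1) = 4x1
Op 6 cut(1, 0): punch at orig (1,0); cuts so far [(0, 0), (1, 0)]; region rows[0,4) x cols[0,1) = 4x1
Unfold 1 (reflect across v@1): 4 holes -> [(0, 0), (0, 1), (1, 0), (1, 1)]
Unfold 2 (reflect across h@4): 8 holes -> [(0, 0), (0, 1), (1, 0), (1, 1), (6, 0), (6, 1), (7, 0), (7, 1)]
Unfold 3 (reflect across v@2): 16 holes -> [(0, 0), (0, 1), (0, 2), (0, 3), (1, 0), (1, 1), (1, 2), (1, 3), (6, 0), (6, 1), (6, 2), (6, 3), (7, 0), (7, 1), (7, 2), (7, 3)]
Unfold 4 (reflect across h@8): 32 holes -> [(0, 0), (0, 1), (0, 2), (0, 3), (1, 0), (1, 1), (1, 2), (1, 3), (6, 0), (6, 1), (6, 2), (6, 3), (7, 0), (7, 1), (7, 2), (7, 3), (8, 0), (8, 1), (8, 2), (8, 3), (9, 0), (9, 1), (9, 2), (9, 3), (14, 0), (14, 1), (14, 2), (14, 3), (15, 0), (15, 1), (15, 2), (15, 3)]
Holes: [(0, 0), (0, 1), (0, 2), (0, 3), (1, 0), (1, 1), (1, 2), (1, 3), (6, 0), (6, 1), (6, 2), (6, 3), (7, 0), (7, 1), (7, 2), (7, 3), (8, 0), (8, 1), (8, 2), (8, 3), (9, 0), (9, 1), (9, 2), (9, 3), (14, 0), (14, 1), (14, 2), (14, 3), (15, 0), (15, 1), (15, 2), (15, 3)]

Answer: no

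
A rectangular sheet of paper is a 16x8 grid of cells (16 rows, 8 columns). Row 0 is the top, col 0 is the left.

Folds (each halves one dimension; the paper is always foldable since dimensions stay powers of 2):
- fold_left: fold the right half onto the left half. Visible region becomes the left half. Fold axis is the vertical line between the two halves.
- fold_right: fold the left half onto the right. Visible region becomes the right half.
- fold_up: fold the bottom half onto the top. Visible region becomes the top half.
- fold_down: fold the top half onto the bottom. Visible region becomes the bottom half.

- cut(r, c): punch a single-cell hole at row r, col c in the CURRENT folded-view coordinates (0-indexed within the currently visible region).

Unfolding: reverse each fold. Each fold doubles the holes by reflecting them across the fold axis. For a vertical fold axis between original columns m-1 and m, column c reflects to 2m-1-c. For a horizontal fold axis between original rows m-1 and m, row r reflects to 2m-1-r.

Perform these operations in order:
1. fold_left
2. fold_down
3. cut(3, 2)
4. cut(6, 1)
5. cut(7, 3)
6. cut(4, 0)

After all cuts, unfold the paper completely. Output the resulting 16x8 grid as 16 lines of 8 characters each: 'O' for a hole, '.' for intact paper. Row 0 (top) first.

Answer: ...OO...
.O....O.
........
O......O
..O..O..
........
........
........
........
........
........
..O..O..
O......O
........
.O....O.
...OO...

Derivation:
Op 1 fold_left: fold axis v@4; visible region now rows[0,16) x cols[0,4) = 16x4
Op 2 fold_down: fold axis h@8; visible region now rows[8,16) x cols[0,4) = 8x4
Op 3 cut(3, 2): punch at orig (11,2); cuts so far [(11, 2)]; region rows[8,16) x cols[0,4) = 8x4
Op 4 cut(6, 1): punch at orig (14,1); cuts so far [(11, 2), (14, 1)]; region rows[8,16) x cols[0,4) = 8x4
Op 5 cut(7, 3): punch at orig (15,3); cuts so far [(11, 2), (14, 1), (15, 3)]; region rows[8,16) x cols[0,4) = 8x4
Op 6 cut(4, 0): punch at orig (12,0); cuts so far [(11, 2), (12, 0), (14, 1), (15, 3)]; region rows[8,16) x cols[0,4) = 8x4
Unfold 1 (reflect across h@8): 8 holes -> [(0, 3), (1, 1), (3, 0), (4, 2), (11, 2), (12, 0), (14, 1), (15, 3)]
Unfold 2 (reflect across v@4): 16 holes -> [(0, 3), (0, 4), (1, 1), (1, 6), (3, 0), (3, 7), (4, 2), (4, 5), (11, 2), (11, 5), (12, 0), (12, 7), (14, 1), (14, 6), (15, 3), (15, 4)]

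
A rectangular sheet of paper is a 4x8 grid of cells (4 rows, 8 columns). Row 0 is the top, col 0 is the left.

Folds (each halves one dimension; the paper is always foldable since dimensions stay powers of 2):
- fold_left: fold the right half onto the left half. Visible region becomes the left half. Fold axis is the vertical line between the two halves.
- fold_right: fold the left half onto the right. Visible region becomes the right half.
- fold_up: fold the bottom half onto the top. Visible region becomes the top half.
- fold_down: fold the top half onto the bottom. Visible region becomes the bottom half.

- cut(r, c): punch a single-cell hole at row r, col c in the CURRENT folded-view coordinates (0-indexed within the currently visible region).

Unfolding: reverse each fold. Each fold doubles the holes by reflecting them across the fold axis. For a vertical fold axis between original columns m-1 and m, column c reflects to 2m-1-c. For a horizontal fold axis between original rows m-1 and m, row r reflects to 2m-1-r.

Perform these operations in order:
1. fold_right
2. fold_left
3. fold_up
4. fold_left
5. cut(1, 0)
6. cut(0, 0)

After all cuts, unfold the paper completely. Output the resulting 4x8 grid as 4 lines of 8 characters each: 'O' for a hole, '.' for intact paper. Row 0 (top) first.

Answer: OOOOOOOO
OOOOOOOO
OOOOOOOO
OOOOOOOO

Derivation:
Op 1 fold_right: fold axis v@4; visible region now rows[0,4) x cols[4,8) = 4x4
Op 2 fold_left: fold axis v@6; visible region now rows[0,4) x cols[4,6) = 4x2
Op 3 fold_up: fold axis h@2; visible region now rows[0,2) x cols[4,6) = 2x2
Op 4 fold_left: fold axis v@5; visible region now rows[0,2) x cols[4,5) = 2x1
Op 5 cut(1, 0): punch at orig (1,4); cuts so far [(1, 4)]; region rows[0,2) x cols[4,5) = 2x1
Op 6 cut(0, 0): punch at orig (0,4); cuts so far [(0, 4), (1, 4)]; region rows[0,2) x cols[4,5) = 2x1
Unfold 1 (reflect across v@5): 4 holes -> [(0, 4), (0, 5), (1, 4), (1, 5)]
Unfold 2 (reflect across h@2): 8 holes -> [(0, 4), (0, 5), (1, 4), (1, 5), (2, 4), (2, 5), (3, 4), (3, 5)]
Unfold 3 (reflect across v@6): 16 holes -> [(0, 4), (0, 5), (0, 6), (0, 7), (1, 4), (1, 5), (1, 6), (1, 7), (2, 4), (2, 5), (2, 6), (2, 7), (3, 4), (3, 5), (3, 6), (3, 7)]
Unfold 4 (reflect across v@4): 32 holes -> [(0, 0), (0, 1), (0, 2), (0, 3), (0, 4), (0, 5), (0, 6), (0, 7), (1, 0), (1, 1), (1, 2), (1, 3), (1, 4), (1, 5), (1, 6), (1, 7), (2, 0), (2, 1), (2, 2), (2, 3), (2, 4), (2, 5), (2, 6), (2, 7), (3, 0), (3, 1), (3, 2), (3, 3), (3, 4), (3, 5), (3, 6), (3, 7)]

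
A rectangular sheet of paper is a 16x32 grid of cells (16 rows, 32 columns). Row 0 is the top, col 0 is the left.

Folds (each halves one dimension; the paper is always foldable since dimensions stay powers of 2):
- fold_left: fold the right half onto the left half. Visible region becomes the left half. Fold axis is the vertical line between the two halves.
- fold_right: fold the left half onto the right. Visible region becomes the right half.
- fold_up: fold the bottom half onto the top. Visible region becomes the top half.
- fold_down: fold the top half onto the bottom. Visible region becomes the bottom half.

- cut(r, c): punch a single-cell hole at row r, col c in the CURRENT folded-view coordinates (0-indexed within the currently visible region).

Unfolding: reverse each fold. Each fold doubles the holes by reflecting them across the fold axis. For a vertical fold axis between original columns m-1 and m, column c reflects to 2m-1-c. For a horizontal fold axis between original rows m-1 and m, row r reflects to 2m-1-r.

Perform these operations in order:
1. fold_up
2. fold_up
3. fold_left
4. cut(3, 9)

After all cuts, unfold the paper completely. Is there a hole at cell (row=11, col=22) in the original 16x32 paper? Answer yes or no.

Op 1 fold_up: fold axis h@8; visible region now rows[0,8) x cols[0,32) = 8x32
Op 2 fold_up: fold axis h@4; visible region now rows[0,4) x cols[0,32) = 4x32
Op 3 fold_left: fold axis v@16; visible region now rows[0,4) x cols[0,16) = 4x16
Op 4 cut(3, 9): punch at orig (3,9); cuts so far [(3, 9)]; region rows[0,4) x cols[0,16) = 4x16
Unfold 1 (reflect across v@16): 2 holes -> [(3, 9), (3, 22)]
Unfold 2 (reflect across h@4): 4 holes -> [(3, 9), (3, 22), (4, 9), (4, 22)]
Unfold 3 (reflect across h@8): 8 holes -> [(3, 9), (3, 22), (4, 9), (4, 22), (11, 9), (11, 22), (12, 9), (12, 22)]
Holes: [(3, 9), (3, 22), (4, 9), (4, 22), (11, 9), (11, 22), (12, 9), (12, 22)]

Answer: yes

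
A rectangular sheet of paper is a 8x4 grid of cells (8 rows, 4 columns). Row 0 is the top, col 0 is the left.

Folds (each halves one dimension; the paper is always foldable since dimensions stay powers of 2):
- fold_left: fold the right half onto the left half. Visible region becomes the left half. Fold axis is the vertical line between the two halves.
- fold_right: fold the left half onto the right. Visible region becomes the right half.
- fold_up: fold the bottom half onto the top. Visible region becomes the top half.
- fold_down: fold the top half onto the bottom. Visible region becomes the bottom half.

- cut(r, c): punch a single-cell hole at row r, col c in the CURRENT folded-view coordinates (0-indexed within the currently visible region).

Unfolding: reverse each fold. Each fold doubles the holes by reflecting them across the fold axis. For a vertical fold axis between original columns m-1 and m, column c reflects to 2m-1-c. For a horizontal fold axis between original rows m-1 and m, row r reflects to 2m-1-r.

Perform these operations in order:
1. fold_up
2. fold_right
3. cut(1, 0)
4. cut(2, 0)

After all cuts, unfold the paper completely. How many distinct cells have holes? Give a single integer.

Op 1 fold_up: fold axis h@4; visible region now rows[0,4) x cols[0,4) = 4x4
Op 2 fold_right: fold axis v@2; visible region now rows[0,4) x cols[2,4) = 4x2
Op 3 cut(1, 0): punch at orig (1,2); cuts so far [(1, 2)]; region rows[0,4) x cols[2,4) = 4x2
Op 4 cut(2, 0): punch at orig (2,2); cuts so far [(1, 2), (2, 2)]; region rows[0,4) x cols[2,4) = 4x2
Unfold 1 (reflect across v@2): 4 holes -> [(1, 1), (1, 2), (2, 1), (2, 2)]
Unfold 2 (reflect across h@4): 8 holes -> [(1, 1), (1, 2), (2, 1), (2, 2), (5, 1), (5, 2), (6, 1), (6, 2)]

Answer: 8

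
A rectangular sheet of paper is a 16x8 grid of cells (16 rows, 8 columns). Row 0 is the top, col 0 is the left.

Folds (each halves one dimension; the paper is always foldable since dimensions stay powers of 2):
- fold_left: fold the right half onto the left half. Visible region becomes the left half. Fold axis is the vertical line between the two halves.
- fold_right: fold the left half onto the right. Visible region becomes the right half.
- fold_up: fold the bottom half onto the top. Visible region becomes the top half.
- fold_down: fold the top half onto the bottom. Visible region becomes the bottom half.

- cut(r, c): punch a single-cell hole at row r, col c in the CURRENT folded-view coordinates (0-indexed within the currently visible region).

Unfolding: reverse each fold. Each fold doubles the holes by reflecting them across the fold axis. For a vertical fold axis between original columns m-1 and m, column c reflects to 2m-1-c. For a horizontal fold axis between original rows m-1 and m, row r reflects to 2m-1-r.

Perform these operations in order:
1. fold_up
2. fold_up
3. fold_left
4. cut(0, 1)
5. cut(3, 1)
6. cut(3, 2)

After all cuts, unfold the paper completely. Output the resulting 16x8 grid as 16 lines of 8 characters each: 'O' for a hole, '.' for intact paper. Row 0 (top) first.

Op 1 fold_up: fold axis h@8; visible region now rows[0,8) x cols[0,8) = 8x8
Op 2 fold_up: fold axis h@4; visible region now rows[0,4) x cols[0,8) = 4x8
Op 3 fold_left: fold axis v@4; visible region now rows[0,4) x cols[0,4) = 4x4
Op 4 cut(0, 1): punch at orig (0,1); cuts so far [(0, 1)]; region rows[0,4) x cols[0,4) = 4x4
Op 5 cut(3, 1): punch at orig (3,1); cuts so far [(0, 1), (3, 1)]; region rows[0,4) x cols[0,4) = 4x4
Op 6 cut(3, 2): punch at orig (3,2); cuts so far [(0, 1), (3, 1), (3, 2)]; region rows[0,4) x cols[0,4) = 4x4
Unfold 1 (reflect across v@4): 6 holes -> [(0, 1), (0, 6), (3, 1), (3, 2), (3, 5), (3, 6)]
Unfold 2 (reflect across h@4): 12 holes -> [(0, 1), (0, 6), (3, 1), (3, 2), (3, 5), (3, 6), (4, 1), (4, 2), (4, 5), (4, 6), (7, 1), (7, 6)]
Unfold 3 (reflect across h@8): 24 holes -> [(0, 1), (0, 6), (3, 1), (3, 2), (3, 5), (3, 6), (4, 1), (4, 2), (4, 5), (4, 6), (7, 1), (7, 6), (8, 1), (8, 6), (11, 1), (11, 2), (11, 5), (11, 6), (12, 1), (12, 2), (12, 5), (12, 6), (15, 1), (15, 6)]

Answer: .O....O.
........
........
.OO..OO.
.OO..OO.
........
........
.O....O.
.O....O.
........
........
.OO..OO.
.OO..OO.
........
........
.O....O.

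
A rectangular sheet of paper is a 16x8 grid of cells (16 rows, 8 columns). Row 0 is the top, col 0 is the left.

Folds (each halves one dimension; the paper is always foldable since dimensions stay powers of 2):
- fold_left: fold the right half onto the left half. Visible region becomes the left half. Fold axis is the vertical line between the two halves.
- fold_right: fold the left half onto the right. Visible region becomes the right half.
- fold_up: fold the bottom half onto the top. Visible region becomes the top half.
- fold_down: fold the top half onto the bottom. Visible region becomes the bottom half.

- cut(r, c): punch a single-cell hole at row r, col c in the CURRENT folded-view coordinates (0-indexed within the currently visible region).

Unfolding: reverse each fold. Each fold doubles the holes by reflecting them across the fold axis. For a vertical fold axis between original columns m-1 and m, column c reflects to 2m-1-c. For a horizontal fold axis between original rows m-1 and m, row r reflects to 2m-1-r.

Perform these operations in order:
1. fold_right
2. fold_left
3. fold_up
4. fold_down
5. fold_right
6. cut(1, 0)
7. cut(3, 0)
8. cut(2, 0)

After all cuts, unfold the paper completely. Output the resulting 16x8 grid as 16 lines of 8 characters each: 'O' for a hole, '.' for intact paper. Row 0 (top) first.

Op 1 fold_right: fold axis v@4; visible region now rows[0,16) x cols[4,8) = 16x4
Op 2 fold_left: fold axis v@6; visible region now rows[0,16) x cols[4,6) = 16x2
Op 3 fold_up: fold axis h@8; visible region now rows[0,8) x cols[4,6) = 8x2
Op 4 fold_down: fold axis h@4; visible region now rows[4,8) x cols[4,6) = 4x2
Op 5 fold_right: fold axis v@5; visible region now rows[4,8) x cols[5,6) = 4x1
Op 6 cut(1, 0): punch at orig (5,5); cuts so far [(5, 5)]; region rows[4,8) x cols[5,6) = 4x1
Op 7 cut(3, 0): punch at orig (7,5); cuts so far [(5, 5), (7, 5)]; region rows[4,8) x cols[5,6) = 4x1
Op 8 cut(2, 0): punch at orig (6,5); cuts so far [(5, 5), (6, 5), (7, 5)]; region rows[4,8) x cols[5,6) = 4x1
Unfold 1 (reflect across v@5): 6 holes -> [(5, 4), (5, 5), (6, 4), (6, 5), (7, 4), (7, 5)]
Unfold 2 (reflect across h@4): 12 holes -> [(0, 4), (0, 5), (1, 4), (1, 5), (2, 4), (2, 5), (5, 4), (5, 5), (6, 4), (6, 5), (7, 4), (7, 5)]
Unfold 3 (reflect across h@8): 24 holes -> [(0, 4), (0, 5), (1, 4), (1, 5), (2, 4), (2, 5), (5, 4), (5, 5), (6, 4), (6, 5), (7, 4), (7, 5), (8, 4), (8, 5), (9, 4), (9, 5), (10, 4), (10, 5), (13, 4), (13, 5), (14, 4), (14, 5), (15, 4), (15, 5)]
Unfold 4 (reflect across v@6): 48 holes -> [(0, 4), (0, 5), (0, 6), (0, 7), (1, 4), (1, 5), (1, 6), (1, 7), (2, 4), (2, 5), (2, 6), (2, 7), (5, 4), (5, 5), (5, 6), (5, 7), (6, 4), (6, 5), (6, 6), (6, 7), (7, 4), (7, 5), (7, 6), (7, 7), (8, 4), (8, 5), (8, 6), (8, 7), (9, 4), (9, 5), (9, 6), (9, 7), (10, 4), (10, 5), (10, 6), (10, 7), (13, 4), (13, 5), (13, 6), (13, 7), (14, 4), (14, 5), (14, 6), (14, 7), (15, 4), (15, 5), (15, 6), (15, 7)]
Unfold 5 (reflect across v@4): 96 holes -> [(0, 0), (0, 1), (0, 2), (0, 3), (0, 4), (0, 5), (0, 6), (0, 7), (1, 0), (1, 1), (1, 2), (1, 3), (1, 4), (1, 5), (1, 6), (1, 7), (2, 0), (2, 1), (2, 2), (2, 3), (2, 4), (2, 5), (2, 6), (2, 7), (5, 0), (5, 1), (5, 2), (5, 3), (5, 4), (5, 5), (5, 6), (5, 7), (6, 0), (6, 1), (6, 2), (6, 3), (6, 4), (6, 5), (6, 6), (6, 7), (7, 0), (7, 1), (7, 2), (7, 3), (7, 4), (7, 5), (7, 6), (7, 7), (8, 0), (8, 1), (8, 2), (8, 3), (8, 4), (8, 5), (8, 6), (8, 7), (9, 0), (9, 1), (9, 2), (9, 3), (9, 4), (9, 5), (9, 6), (9, 7), (10, 0), (10, 1), (10, 2), (10, 3), (10, 4), (10, 5), (10, 6), (10, 7), (13, 0), (13, 1), (13, 2), (13, 3), (13, 4), (13, 5), (13, 6), (13, 7), (14, 0), (14, 1), (14, 2), (14, 3), (14, 4), (14, 5), (14, 6), (14, 7), (15, 0), (15, 1), (15, 2), (15, 3), (15, 4), (15, 5), (15, 6), (15, 7)]

Answer: OOOOOOOO
OOOOOOOO
OOOOOOOO
........
........
OOOOOOOO
OOOOOOOO
OOOOOOOO
OOOOOOOO
OOOOOOOO
OOOOOOOO
........
........
OOOOOOOO
OOOOOOOO
OOOOOOOO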